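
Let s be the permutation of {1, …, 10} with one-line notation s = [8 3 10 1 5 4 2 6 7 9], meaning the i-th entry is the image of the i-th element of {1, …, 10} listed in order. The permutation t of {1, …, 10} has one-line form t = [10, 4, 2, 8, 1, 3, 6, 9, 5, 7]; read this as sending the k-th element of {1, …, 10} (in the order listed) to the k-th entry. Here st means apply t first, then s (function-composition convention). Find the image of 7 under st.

4

First apply t: t(7) = 6, then s(6) = 4. Thus (st)(7) = 4.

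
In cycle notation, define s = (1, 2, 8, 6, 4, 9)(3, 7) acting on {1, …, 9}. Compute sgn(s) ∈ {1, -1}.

1

The cycle lengths are 6, 2, 1.
A cycle of length ℓ contributes ℓ−1 transpositions, so s is a product of 5 + 1 = 6 transpositions — even.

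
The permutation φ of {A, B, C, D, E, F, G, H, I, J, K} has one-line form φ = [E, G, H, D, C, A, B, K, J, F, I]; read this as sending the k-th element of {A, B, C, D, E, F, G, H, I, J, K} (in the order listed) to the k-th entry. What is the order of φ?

The disjoint-cycle form of φ has cycle lengths 8, 2, 1.
Since disjoint cycles commute, ord(φ) = lcm(8, 2) = 8.

8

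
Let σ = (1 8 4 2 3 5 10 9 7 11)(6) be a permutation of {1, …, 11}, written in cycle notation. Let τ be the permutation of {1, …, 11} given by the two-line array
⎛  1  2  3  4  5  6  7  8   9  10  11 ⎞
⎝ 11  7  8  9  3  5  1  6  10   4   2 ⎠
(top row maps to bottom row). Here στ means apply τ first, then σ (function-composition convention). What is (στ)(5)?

τ(5) = 3, then σ(3) = 5; composing gives (στ)(5) = 5.

5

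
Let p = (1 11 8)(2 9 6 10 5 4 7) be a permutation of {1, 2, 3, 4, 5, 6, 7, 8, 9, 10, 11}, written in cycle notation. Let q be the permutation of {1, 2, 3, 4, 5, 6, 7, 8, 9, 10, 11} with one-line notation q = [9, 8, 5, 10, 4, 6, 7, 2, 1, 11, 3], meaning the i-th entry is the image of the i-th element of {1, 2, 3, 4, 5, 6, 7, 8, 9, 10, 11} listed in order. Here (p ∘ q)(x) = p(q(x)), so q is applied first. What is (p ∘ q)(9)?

q(9) = 1, then p(1) = 11; composing gives (p ∘ q)(9) = 11.

11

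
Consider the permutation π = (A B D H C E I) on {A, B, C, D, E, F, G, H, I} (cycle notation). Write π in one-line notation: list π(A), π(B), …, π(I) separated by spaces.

B D E H I F G C A

Image by image: A↦B, B↦D, C↦E, D↦H, E↦I, F↦F, G↦G, H↦C, I↦A.
Listing these in domain order gives B D E H I F G C A.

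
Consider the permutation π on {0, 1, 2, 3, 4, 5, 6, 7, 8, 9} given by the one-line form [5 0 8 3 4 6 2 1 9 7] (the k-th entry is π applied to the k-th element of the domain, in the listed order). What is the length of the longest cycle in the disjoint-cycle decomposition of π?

8

Decomposing into disjoint cycles gives (0, 5, 6, 2, 8, 9, 7, 1); the longest has length 8.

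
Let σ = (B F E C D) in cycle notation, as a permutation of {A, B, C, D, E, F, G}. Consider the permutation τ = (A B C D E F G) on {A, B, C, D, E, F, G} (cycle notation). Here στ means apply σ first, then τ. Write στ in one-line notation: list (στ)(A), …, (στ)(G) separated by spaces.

Chase each element through σ then τ: A → A → B; B → F → G; C → D → E; D → B → C; E → C → D; F → E → F; G → G → A.
Collecting the images, στ = [B G E C D F A].

B G E C D F A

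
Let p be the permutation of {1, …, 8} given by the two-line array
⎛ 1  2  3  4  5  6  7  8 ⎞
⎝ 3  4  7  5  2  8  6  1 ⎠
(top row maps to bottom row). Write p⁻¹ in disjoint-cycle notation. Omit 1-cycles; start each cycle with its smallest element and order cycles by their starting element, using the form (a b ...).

First write p in disjoint cycles: (1 3 7 6 8)(2 4 5).
The inverse reverses every cycle; in canonical form, p⁻¹ = (1 8 6 7 3)(2 5 4).

(1 8 6 7 3)(2 5 4)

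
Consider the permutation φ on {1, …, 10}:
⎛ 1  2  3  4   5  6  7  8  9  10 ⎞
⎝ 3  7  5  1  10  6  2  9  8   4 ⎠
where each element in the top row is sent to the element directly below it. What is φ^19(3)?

1

Tracing 3 → 5 → … returns to 3 after 5 steps, so 3 lies in a 5-cycle (1, 3, 5, 10, 4).
Powers repeat with period 5 on this cycle, and 19 mod 5 = 4, so φ^19(3) = φ^4(3).
Stepping 4 places around the cycle: 3 → 5 → 10 → 4 → 1.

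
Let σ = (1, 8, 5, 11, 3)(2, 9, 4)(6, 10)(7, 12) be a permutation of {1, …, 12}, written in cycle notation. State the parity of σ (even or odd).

The cycle lengths are 5, 3, 2, 2.
A cycle is odd iff its length is even; σ has 2 even-length cycles, so sgn(σ) = (−1)^2 and σ is even.

even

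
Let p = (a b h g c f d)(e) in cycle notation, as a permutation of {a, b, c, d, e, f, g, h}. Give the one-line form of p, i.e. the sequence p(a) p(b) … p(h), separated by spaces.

b h f a e d c g

Image by image: a→b, b→h, c→f, d→a, e→e, f→d, g→c, h→g.
So the one-line form is b h f a e d c g.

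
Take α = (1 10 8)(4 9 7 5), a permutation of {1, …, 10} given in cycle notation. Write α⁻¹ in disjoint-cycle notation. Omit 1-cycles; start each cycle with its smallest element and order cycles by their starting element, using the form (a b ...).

If α sends a → b within a cycle, α⁻¹ sends b → a; equivalently, reverse each cycle.
After reversing and putting each cycle's least element first, α⁻¹ = (1 8 10)(4 5 7 9).

(1 8 10)(4 5 7 9)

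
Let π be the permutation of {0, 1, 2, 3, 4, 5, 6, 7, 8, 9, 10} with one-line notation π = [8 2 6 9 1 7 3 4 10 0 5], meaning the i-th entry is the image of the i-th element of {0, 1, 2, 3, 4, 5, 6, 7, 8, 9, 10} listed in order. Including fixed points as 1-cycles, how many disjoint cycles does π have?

The cycle decomposition is (0, 8, 10, 5, 7, 4, 1, 2, 6, 3, 9), which has 1 cycle (counting 1-cycles).

1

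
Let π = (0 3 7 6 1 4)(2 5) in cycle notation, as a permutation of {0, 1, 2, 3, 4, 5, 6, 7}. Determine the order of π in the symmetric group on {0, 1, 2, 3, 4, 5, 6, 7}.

6

The disjoint cycles have lengths 6, 2.
The order of π is the least common multiple of its cycle lengths: lcm(6, 2) = 6.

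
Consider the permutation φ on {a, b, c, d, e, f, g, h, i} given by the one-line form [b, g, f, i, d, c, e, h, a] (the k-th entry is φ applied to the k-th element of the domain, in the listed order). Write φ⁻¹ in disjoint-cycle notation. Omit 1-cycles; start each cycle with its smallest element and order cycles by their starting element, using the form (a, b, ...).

(a, i, d, e, g, b)(c, f)

First write φ in disjoint cycles: (a, b, g, e, d, i)(c, f).
The inverse reverses every cycle; in canonical form, φ⁻¹ = (a, i, d, e, g, b)(c, f).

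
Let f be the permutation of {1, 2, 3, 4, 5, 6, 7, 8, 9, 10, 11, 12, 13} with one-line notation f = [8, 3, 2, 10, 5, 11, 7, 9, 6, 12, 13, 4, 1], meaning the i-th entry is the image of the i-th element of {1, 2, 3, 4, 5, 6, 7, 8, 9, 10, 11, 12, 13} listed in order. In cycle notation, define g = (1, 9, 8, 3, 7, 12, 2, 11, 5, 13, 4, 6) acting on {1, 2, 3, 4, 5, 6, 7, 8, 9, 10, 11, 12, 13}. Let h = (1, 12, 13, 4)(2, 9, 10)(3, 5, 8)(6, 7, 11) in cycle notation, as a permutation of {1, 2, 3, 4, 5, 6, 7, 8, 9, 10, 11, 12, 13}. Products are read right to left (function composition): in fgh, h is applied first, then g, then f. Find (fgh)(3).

1

Apply the permutations in order: h(3) = 5, then g(5) = 13, then f(13) = 1. So (fgh)(3) = 1.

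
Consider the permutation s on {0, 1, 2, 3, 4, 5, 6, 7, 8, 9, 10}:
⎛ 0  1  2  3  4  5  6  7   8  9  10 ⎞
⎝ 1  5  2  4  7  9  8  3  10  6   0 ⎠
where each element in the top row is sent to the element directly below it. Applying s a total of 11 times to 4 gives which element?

3

Tracing 4 → 7 → … returns to 4 after 3 steps, so 4 lies in a 3-cycle (3 4 7).
Powers repeat with period 3 on this cycle, and 11 mod 3 = 2, so s^11(4) = s^2(4).
Stepping 2 places around the cycle: 4 → 7 → 3.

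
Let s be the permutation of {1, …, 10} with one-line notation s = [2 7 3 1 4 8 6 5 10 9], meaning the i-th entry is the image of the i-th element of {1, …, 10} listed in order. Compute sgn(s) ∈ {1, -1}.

In disjoint-cycle form the cycle lengths are 7, 2, 1.
A cycle is odd iff its length is even; s has 1 even-length cycle, so sgn(s) = (−1)^1 and s is odd.

-1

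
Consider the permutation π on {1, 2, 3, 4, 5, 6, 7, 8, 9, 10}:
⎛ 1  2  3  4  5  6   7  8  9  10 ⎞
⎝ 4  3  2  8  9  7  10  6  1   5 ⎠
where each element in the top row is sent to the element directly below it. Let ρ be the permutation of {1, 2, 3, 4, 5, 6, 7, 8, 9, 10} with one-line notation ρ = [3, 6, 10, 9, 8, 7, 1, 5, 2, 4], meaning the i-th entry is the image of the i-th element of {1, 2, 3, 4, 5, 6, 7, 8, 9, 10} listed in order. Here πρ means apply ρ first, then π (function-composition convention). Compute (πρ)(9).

First apply ρ: ρ(9) = 2, then π(2) = 3. Thus (πρ)(9) = 3.

3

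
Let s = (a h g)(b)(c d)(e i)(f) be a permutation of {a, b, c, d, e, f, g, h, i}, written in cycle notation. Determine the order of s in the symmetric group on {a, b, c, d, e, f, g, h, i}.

The disjoint cycles have lengths 3, 2, 2, 1, 1.
The order of s is the least common multiple of its cycle lengths: lcm(3, 2, 2) = 6.

6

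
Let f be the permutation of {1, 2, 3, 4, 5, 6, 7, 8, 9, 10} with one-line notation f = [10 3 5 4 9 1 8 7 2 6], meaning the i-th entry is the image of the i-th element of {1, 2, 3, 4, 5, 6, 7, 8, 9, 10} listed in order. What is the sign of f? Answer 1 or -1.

1

In disjoint-cycle form the cycle lengths are 4, 3, 2, 1.
A cycle is odd iff its length is even; f has 2 even-length cycles, so sgn(f) = (−1)^2 and f is even.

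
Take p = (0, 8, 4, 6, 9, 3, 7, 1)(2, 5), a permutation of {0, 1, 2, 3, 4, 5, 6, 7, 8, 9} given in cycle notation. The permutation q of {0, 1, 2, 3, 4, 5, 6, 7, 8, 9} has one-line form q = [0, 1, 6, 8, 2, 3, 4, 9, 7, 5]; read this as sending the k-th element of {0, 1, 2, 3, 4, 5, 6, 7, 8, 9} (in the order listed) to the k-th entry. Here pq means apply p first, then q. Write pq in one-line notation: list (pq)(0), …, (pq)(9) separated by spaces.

7 0 3 9 4 6 5 1 2 8

Chase each element through p then q: 0 → 8 → 7; 1 → 0 → 0; 2 → 5 → 3; 3 → 7 → 9; 4 → 6 → 4; 5 → 2 → 6; 6 → 9 → 5; 7 → 1 → 1; 8 → 4 → 2; 9 → 3 → 8.
So pq in one-line form is 7 0 3 9 4 6 5 1 2 8.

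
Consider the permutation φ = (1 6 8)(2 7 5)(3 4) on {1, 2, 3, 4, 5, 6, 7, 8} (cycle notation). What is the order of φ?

6

The disjoint cycles have lengths 3, 3, 2.
The order is lcm(3, 3, 2) = 6.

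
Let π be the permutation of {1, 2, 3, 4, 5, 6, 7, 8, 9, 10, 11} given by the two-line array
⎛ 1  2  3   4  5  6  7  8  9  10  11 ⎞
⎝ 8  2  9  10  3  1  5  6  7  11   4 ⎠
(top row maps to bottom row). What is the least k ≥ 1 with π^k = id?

12

The disjoint-cycle form of π has cycle lengths 4, 3, 3, 1.
The order is lcm(4, 3, 3) = 12.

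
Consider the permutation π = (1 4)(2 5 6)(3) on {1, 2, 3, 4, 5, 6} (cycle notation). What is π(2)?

5

2 appears in (2 5 6); the next entry (wrapping around) is 5.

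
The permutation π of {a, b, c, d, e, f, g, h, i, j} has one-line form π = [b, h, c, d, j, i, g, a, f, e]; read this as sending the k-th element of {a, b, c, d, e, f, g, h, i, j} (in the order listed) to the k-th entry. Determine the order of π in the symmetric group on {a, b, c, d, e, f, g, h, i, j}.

Decomposing into disjoint cycles gives cycle lengths 3, 2, 2, 1, 1, 1.
The order of π is the least common multiple of its cycle lengths: lcm(3, 2, 2) = 6.

6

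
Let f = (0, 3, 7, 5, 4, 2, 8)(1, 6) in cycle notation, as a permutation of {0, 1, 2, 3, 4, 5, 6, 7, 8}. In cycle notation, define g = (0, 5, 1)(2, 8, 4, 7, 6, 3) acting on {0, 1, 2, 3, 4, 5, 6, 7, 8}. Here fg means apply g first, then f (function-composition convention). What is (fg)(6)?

7

First apply g: g(6) = 3, then f(3) = 7. Thus (fg)(6) = 7.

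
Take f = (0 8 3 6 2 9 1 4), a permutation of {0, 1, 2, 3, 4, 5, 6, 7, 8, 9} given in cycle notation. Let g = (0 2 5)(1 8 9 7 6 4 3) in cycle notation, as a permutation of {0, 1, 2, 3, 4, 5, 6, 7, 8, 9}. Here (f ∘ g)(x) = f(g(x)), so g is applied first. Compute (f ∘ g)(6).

0

(f ∘ g)(6) = f(g(6)). g(6) = 4, then f(4) = 0. So (f ∘ g)(6) = 0.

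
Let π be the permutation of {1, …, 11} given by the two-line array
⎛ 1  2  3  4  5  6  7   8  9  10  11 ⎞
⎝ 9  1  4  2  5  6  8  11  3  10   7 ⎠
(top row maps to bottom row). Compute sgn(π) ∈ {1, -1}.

1

In disjoint-cycle form the cycle lengths are 5, 3, 1, 1, 1.
A cycle is odd iff its length is even; π has 0 even-length cycles, so sgn(π) = (−1)^0 and π is even.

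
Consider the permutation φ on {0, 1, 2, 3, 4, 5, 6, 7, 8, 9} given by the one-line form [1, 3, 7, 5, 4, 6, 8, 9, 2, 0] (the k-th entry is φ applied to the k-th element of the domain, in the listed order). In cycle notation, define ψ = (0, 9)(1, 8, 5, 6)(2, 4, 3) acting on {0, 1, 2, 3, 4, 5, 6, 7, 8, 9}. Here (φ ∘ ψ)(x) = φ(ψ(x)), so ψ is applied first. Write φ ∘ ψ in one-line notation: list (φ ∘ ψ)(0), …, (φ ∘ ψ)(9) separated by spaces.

Chase each element through ψ then φ: 0 → 9 → 0; 1 → 8 → 2; 2 → 4 → 4; 3 → 2 → 7; 4 → 3 → 5; 5 → 6 → 8; 6 → 1 → 3; 7 → 7 → 9; 8 → 5 → 6; 9 → 0 → 1.
So φ ∘ ψ in one-line form is 0 2 4 7 5 8 3 9 6 1.

0 2 4 7 5 8 3 9 6 1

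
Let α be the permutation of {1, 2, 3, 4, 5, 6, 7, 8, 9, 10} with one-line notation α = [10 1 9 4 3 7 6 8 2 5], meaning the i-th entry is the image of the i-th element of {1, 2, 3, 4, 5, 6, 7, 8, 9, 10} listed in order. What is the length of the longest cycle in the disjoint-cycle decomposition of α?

6

Decomposing into disjoint cycles gives (1, 10, 5, 3, 9, 2)(6, 7); the longest has length 6.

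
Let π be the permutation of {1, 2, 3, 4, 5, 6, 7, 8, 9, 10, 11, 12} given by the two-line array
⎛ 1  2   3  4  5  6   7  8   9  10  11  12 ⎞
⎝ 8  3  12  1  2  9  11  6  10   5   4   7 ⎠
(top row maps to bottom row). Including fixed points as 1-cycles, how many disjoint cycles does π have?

1

The cycle decomposition is (1 8 6 9 10 5 2 3 12 7 11 4), which has 1 cycle (counting 1-cycles).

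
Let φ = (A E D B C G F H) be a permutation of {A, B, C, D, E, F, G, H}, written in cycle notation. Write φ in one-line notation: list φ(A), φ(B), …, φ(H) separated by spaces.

Image by image: A↦E, B↦C, C↦G, D↦B, E↦D, F↦H, G↦F, H↦A.
So the one-line form is E C G B D H F A.

E C G B D H F A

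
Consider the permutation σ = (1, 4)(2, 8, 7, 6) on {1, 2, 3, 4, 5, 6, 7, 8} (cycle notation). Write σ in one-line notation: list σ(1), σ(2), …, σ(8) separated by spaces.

4 8 3 1 5 2 6 7

Reading each image from the cycles: 1→4, 2→8, 3→3, 4→1, 5→5, 6→2, 7→6, 8→7.
So the one-line form is 4 8 3 1 5 2 6 7.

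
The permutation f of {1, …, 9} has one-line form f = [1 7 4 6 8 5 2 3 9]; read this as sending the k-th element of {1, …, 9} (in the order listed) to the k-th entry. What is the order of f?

10

Decomposing into disjoint cycles gives cycle lengths 5, 2, 1, 1.
The order of f is the least common multiple of its cycle lengths: lcm(5, 2) = 10.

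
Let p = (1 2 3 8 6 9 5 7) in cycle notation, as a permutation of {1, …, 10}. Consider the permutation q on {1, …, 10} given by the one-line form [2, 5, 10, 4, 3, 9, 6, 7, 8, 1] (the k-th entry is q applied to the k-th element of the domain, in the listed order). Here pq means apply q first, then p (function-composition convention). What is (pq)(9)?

q(9) = 8, then p(8) = 6; composing gives (pq)(9) = 6.

6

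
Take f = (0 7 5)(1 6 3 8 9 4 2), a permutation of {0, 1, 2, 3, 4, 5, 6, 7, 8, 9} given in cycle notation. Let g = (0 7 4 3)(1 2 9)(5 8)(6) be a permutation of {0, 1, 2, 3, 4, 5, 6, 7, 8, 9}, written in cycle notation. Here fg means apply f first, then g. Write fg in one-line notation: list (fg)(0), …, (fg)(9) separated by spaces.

Chase each element through f then g: 0 → 7 → 4; 1 → 6 → 6; 2 → 1 → 2; 3 → 8 → 5; 4 → 2 → 9; 5 → 0 → 7; 6 → 3 → 0; 7 → 5 → 8; 8 → 9 → 1; 9 → 4 → 3.
Collecting the images, fg = [4 6 2 5 9 7 0 8 1 3].

4 6 2 5 9 7 0 8 1 3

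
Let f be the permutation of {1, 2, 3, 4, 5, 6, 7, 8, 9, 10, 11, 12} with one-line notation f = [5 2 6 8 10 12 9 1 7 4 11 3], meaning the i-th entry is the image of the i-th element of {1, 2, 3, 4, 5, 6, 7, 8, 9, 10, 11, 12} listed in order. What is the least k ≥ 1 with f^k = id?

30

The disjoint-cycle form of f has cycle lengths 5, 3, 2, 1, 1.
The order is lcm(5, 3, 2) = 30.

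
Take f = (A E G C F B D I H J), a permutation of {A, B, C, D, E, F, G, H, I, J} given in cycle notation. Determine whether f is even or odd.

odd

The cycle lengths are 10.
A cycle of length ℓ contributes ℓ−1 transpositions, so f is a product of 9 transpositions — odd.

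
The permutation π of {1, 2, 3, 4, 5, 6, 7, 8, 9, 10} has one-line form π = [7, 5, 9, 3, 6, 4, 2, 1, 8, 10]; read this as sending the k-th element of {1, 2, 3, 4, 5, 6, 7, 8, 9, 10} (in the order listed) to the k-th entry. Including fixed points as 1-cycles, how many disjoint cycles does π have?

2

The cycle decomposition is (1, 7, 2, 5, 6, 4, 3, 9, 8)(10), which has 2 cycles (counting 1-cycles).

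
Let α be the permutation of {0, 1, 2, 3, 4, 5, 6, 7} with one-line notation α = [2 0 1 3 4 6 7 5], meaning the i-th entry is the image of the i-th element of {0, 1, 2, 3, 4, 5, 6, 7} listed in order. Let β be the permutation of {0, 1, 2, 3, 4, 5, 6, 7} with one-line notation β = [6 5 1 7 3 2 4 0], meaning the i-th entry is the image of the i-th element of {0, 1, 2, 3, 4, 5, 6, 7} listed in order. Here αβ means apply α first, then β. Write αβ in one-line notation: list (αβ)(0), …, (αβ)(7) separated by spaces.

(αβ)(x) = β(α(x)). Computing each image: β(α(0)) = β(2) = 1, β(α(1)) = β(0) = 6, β(α(2)) = β(1) = 5, β(α(3)) = β(3) = 7, β(α(4)) = β(4) = 3, β(α(5)) = β(6) = 4, β(α(6)) = β(7) = 0, β(α(7)) = β(5) = 2.
Hence αβ = [1 6 5 7 3 4 0 2].

1 6 5 7 3 4 0 2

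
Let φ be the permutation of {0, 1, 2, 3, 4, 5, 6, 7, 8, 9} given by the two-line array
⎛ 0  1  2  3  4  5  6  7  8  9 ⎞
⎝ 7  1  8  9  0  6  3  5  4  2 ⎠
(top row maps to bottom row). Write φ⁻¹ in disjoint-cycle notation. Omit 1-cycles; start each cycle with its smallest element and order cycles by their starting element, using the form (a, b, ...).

(0, 4, 8, 2, 9, 3, 6, 5, 7)

First write φ in disjoint cycles: (0, 7, 5, 6, 3, 9, 2, 8, 4).
The inverse reverses every cycle; in canonical form, φ⁻¹ = (0, 4, 8, 2, 9, 3, 6, 5, 7).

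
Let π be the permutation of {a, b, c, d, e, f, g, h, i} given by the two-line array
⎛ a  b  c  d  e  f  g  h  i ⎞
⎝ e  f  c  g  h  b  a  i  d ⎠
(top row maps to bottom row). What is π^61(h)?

Tracing h → i → … returns to h after 6 steps, so h lies in a 6-cycle (a, e, h, i, d, g).
Powers repeat with period 6 on this cycle, and 61 mod 6 = 1, so π^61(h) = π^1(h).
Stepping 1 place around the cycle: h → i.

i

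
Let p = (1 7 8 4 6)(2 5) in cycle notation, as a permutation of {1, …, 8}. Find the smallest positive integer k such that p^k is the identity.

The disjoint cycles have lengths 5, 2, 1.
Since disjoint cycles commute, ord(p) = lcm(5, 2) = 10.

10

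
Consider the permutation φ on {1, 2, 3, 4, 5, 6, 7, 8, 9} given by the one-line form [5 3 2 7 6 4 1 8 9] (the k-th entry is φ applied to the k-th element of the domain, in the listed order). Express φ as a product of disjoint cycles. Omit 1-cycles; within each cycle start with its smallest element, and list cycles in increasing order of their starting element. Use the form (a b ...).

(1 5 6 4 7)(2 3)

From 1: 1 → 5 → 6 → 4 → 7 → 1, closing the cycle (1 5 6 4 7).
Repeating from the next unused element and collecting all non-trivial cycles gives (1 5 6 4 7)(2 3).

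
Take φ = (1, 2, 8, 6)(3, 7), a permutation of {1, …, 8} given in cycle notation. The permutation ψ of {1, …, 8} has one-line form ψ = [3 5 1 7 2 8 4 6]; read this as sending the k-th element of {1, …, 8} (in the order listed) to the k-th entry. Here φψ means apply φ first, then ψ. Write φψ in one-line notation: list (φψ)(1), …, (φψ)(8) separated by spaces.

Chase each element through φ then ψ: 1 → 2 → 5; 2 → 8 → 6; 3 → 7 → 4; 4 → 4 → 7; 5 → 5 → 2; 6 → 1 → 3; 7 → 3 → 1; 8 → 6 → 8.
Collecting the images, φψ = [5 6 4 7 2 3 1 8].

5 6 4 7 2 3 1 8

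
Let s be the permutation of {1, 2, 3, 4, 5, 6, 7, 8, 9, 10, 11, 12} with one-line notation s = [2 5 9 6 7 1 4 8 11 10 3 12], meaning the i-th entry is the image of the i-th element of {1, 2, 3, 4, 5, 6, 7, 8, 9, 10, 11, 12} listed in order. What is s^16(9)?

Tracing 9 → 11 → … returns to 9 after 3 steps, so 9 lies in a 3-cycle (3, 9, 11).
Since the cycle has length 3, s^16 acts on it the same as s^1 (16 mod 3 = 1).
Advancing 1 step from 9: 9 → 11.

11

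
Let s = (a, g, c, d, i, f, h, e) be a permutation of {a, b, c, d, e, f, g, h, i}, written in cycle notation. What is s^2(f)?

f lies in the 8-cycle (a, g, c, d, i, f, h, e).
Advancing 2 steps from f: f → h → e.

e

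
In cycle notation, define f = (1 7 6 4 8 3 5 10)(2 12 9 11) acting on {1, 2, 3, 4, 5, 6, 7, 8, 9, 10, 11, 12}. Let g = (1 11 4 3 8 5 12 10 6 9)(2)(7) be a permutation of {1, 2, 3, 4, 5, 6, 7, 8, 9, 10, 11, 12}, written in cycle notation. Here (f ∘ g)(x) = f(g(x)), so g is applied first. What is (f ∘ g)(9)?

g(9) = 1, then f(1) = 7; composing gives (f ∘ g)(9) = 7.

7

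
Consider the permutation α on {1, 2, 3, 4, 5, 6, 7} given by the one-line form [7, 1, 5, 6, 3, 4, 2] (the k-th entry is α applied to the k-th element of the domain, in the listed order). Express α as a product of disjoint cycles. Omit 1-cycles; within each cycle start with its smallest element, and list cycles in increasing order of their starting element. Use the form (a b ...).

Start at 1 and follow images: 1 → 7 → 2 → 1, giving the cycle (1 7 2).
Repeating from the next unused element and collecting all non-trivial cycles gives (1 7 2)(3 5)(4 6).

(1 7 2)(3 5)(4 6)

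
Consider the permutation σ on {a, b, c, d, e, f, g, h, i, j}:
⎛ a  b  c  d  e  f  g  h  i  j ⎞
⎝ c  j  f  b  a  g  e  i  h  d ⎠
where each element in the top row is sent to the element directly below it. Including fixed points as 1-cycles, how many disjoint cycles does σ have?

3

The cycle decomposition is (a, c, f, g, e)(b, j, d)(h, i), which has 3 cycles (counting 1-cycles).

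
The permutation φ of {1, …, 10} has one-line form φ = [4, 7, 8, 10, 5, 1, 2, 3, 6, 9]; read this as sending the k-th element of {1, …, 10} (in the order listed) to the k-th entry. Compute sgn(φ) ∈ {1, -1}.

In disjoint-cycle form the cycle lengths are 5, 2, 2, 1.
A cycle is odd iff its length is even; φ has 2 even-length cycles, so sgn(φ) = (−1)^2 and φ is even.

1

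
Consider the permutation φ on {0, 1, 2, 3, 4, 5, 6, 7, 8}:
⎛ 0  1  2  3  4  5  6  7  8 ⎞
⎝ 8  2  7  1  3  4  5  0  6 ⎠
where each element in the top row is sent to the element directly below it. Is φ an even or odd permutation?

In disjoint-cycle form the cycle lengths are 9.
A cycle of length ℓ contributes ℓ−1 transpositions, so φ is a product of 8 transpositions — even.

even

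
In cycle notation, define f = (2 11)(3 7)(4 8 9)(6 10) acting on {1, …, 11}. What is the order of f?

6

The disjoint cycles have lengths 3, 2, 2, 2, 1, 1.
The order is lcm(3, 2, 2, 2) = 6.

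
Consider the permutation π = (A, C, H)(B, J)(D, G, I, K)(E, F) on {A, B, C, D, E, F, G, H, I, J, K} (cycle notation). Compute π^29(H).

C

H lies in the 3-cycle (A, C, H).
Since the cycle has length 3, π^29 acts on it the same as π^2 (29 mod 3 = 2).
Stepping 2 places around the cycle: H → A → C.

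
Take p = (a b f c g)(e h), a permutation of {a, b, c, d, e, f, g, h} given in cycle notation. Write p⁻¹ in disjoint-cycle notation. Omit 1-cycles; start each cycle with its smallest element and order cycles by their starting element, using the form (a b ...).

If p sends a → b within a cycle, p⁻¹ sends b → a; equivalently, reverse each cycle.
After reversing and putting each cycle's least element first, p⁻¹ = (a g c f b)(e h).

(a g c f b)(e h)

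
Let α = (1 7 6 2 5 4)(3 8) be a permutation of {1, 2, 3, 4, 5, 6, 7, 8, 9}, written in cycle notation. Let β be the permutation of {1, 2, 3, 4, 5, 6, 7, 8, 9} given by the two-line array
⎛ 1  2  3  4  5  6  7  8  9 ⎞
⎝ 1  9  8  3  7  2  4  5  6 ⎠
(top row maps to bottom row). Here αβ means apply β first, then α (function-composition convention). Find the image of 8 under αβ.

β(8) = 5, then α(5) = 4; composing gives (αβ)(8) = 4.

4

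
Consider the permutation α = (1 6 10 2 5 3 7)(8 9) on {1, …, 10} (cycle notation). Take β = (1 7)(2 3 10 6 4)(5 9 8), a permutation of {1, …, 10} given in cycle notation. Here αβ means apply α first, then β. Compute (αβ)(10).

3

(αβ)(10) = β(α(10)). α(10) = 2, then β(2) = 3. So (αβ)(10) = 3.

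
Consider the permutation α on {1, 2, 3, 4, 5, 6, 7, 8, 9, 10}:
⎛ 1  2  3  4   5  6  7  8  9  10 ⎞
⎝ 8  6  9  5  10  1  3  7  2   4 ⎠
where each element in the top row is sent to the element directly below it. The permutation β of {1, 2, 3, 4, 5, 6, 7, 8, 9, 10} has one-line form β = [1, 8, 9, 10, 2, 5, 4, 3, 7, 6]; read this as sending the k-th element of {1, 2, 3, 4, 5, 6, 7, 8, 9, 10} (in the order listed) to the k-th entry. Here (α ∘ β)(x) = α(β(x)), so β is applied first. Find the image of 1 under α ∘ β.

8

(α ∘ β)(1) = α(β(1)). β(1) = 1, then α(1) = 8. So (α ∘ β)(1) = 8.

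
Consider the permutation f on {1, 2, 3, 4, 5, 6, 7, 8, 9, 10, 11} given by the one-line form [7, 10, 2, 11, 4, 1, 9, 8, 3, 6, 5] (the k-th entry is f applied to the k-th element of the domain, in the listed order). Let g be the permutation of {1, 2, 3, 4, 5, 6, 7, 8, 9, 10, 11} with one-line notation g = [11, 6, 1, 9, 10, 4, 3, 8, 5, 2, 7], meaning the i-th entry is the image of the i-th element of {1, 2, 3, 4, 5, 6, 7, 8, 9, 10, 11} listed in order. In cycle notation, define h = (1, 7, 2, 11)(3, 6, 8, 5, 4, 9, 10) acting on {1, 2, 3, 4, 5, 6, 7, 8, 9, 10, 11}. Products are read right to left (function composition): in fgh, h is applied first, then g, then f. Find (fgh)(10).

7

Chase 10: h(10) = 3; g(3) = 1; f(1) = 7. Hence (fgh)(10) = 7.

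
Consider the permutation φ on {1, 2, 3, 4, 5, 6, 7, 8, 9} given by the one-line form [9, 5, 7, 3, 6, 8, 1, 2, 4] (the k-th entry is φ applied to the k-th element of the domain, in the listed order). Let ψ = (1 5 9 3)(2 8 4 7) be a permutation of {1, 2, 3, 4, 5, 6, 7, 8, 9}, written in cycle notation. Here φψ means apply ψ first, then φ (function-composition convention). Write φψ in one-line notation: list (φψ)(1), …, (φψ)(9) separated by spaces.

6 2 9 1 4 8 5 3 7

Chase each element through ψ then φ: 1 → 5 → 6; 2 → 8 → 2; 3 → 1 → 9; 4 → 7 → 1; 5 → 9 → 4; 6 → 6 → 8; 7 → 2 → 5; 8 → 4 → 3; 9 → 3 → 7.
So φψ in one-line form is 6 2 9 1 4 8 5 3 7.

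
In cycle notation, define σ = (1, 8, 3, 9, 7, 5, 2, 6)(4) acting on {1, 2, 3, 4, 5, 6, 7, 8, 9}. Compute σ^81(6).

6 lies in the 8-cycle (1, 8, 3, 9, 7, 5, 2, 6).
On an 8-cycle, σ^8 is the identity, so σ^81 = σ^1 there (81 ≡ 1 mod 8).
Advancing 1 step from 6: 6 → 1.

1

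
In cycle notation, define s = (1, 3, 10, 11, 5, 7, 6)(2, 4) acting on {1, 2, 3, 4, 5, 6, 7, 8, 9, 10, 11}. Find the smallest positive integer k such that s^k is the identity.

The cycle type of s is (7, 2, 1, 1).
The order of s is the least common multiple of its cycle lengths: lcm(7, 2) = 14.

14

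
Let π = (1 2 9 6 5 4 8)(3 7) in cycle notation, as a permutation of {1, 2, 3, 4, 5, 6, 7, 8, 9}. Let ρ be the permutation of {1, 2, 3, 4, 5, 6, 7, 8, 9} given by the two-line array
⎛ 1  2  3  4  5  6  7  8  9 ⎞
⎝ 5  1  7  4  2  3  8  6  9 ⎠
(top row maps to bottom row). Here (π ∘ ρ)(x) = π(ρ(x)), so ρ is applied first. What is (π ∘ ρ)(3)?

First apply ρ: ρ(3) = 7, then π(7) = 3. Thus (π ∘ ρ)(3) = 3.

3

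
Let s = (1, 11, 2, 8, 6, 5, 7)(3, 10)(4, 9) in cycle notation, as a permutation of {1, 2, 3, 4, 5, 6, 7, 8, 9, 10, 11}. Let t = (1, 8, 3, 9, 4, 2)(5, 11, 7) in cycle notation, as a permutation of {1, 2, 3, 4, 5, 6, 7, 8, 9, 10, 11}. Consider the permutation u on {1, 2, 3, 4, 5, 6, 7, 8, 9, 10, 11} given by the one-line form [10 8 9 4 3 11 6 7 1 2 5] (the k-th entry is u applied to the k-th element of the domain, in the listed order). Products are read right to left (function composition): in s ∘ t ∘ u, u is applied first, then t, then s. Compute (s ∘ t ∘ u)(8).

7

(s ∘ t ∘ u)(8) = s(t(u(8))). u(8) = 7, then t(7) = 5, then s(5) = 7, so the result is 7.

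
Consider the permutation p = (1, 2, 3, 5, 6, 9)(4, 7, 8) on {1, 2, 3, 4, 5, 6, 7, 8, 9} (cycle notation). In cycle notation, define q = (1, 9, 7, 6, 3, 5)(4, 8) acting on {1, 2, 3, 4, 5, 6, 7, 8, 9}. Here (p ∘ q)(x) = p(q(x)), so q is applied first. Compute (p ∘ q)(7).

9

q(7) = 6, then p(6) = 9; composing gives (p ∘ q)(7) = 9.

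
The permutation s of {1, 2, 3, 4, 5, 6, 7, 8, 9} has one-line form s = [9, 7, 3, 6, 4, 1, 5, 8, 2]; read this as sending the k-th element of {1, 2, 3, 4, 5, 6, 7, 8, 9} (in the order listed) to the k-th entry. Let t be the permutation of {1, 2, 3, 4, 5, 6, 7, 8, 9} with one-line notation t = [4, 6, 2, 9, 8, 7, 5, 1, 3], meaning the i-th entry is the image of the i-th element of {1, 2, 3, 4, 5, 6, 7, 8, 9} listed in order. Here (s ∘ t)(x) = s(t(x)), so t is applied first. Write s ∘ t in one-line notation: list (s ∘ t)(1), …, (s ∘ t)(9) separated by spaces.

Chase each element through t then s: 1 → 4 → 6; 2 → 6 → 1; 3 → 2 → 7; 4 → 9 → 2; 5 → 8 → 8; 6 → 7 → 5; 7 → 5 → 4; 8 → 1 → 9; 9 → 3 → 3.
Collecting the images, s ∘ t = [6 1 7 2 8 5 4 9 3].

6 1 7 2 8 5 4 9 3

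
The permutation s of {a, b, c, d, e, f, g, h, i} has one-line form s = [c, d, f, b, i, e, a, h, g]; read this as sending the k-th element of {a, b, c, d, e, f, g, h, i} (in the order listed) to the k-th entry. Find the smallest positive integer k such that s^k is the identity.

Decomposing into disjoint cycles gives cycle lengths 6, 2, 1.
The order of s is the least common multiple of its cycle lengths: lcm(6, 2) = 6.

6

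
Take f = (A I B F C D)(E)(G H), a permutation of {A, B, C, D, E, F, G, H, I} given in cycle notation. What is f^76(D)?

F

D lies in the 6-cycle (A I B F C D).
Since the cycle has length 6, f^76 acts on it the same as f^4 (76 mod 6 = 4).
Advancing 4 steps from D: D → A → I → B → F.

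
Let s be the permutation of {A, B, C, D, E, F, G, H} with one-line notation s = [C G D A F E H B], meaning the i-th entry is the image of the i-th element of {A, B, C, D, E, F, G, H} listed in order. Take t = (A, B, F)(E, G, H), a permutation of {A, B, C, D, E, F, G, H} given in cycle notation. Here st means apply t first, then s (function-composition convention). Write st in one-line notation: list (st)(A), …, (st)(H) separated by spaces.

G E D A H C B F

Chase each element through t then s: A → B → G; B → F → E; C → C → D; D → D → A; E → G → H; F → A → C; G → H → B; H → E → F.
So st in one-line form is G E D A H C B F.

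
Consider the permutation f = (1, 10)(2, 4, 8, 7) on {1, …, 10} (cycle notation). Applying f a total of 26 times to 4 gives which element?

7

4 lies in the 4-cycle (2, 4, 8, 7).
Since the cycle has length 4, f^26 acts on it the same as f^2 (26 mod 4 = 2).
Advancing 2 steps from 4: 4 → 8 → 7.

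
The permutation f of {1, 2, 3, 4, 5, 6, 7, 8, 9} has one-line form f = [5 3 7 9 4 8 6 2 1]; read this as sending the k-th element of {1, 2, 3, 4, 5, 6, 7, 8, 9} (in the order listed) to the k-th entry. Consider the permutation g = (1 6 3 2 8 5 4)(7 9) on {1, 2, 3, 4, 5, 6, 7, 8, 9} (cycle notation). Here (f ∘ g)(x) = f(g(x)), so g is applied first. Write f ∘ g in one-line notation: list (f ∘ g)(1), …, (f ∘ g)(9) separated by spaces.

(f ∘ g)(x) = f(g(x)). Computing each image: f(g(1)) = f(6) = 8, f(g(2)) = f(8) = 2, f(g(3)) = f(2) = 3, f(g(4)) = f(1) = 5, f(g(5)) = f(4) = 9, f(g(6)) = f(3) = 7, f(g(7)) = f(9) = 1, f(g(8)) = f(5) = 4, f(g(9)) = f(7) = 6.
Hence f ∘ g = [8 2 3 5 9 7 1 4 6].

8 2 3 5 9 7 1 4 6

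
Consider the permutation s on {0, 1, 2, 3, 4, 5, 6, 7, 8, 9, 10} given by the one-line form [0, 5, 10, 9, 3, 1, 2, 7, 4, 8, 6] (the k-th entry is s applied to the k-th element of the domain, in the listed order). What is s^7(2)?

Tracing 2 → 10 → … returns to 2 after 3 steps, so 2 lies in a 3-cycle (2 10 6).
On a 3-cycle, s^3 is the identity, so s^7 = s^1 there (7 ≡ 1 mod 3).
Stepping 1 place around the cycle: 2 → 10.

10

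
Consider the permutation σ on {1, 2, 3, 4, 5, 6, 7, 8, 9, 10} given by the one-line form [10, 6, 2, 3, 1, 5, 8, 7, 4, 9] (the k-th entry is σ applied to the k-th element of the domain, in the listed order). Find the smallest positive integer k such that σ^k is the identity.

8

The disjoint-cycle form of σ has cycle lengths 8, 2.
The order is lcm(8, 2) = 8.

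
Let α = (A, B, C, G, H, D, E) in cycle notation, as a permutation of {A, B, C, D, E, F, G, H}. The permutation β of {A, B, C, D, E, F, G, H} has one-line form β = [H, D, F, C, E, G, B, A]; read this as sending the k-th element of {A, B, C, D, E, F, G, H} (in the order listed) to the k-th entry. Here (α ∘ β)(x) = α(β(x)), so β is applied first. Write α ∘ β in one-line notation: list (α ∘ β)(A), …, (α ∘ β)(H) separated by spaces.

D E F G A H C B

(α ∘ β)(x) = α(β(x)). Computing each image: α(β(A)) = α(H) = D, α(β(B)) = α(D) = E, α(β(C)) = α(F) = F, α(β(D)) = α(C) = G, α(β(E)) = α(E) = A, α(β(F)) = α(G) = H, α(β(G)) = α(B) = C, α(β(H)) = α(A) = B.
Hence α ∘ β = [D E F G A H C B].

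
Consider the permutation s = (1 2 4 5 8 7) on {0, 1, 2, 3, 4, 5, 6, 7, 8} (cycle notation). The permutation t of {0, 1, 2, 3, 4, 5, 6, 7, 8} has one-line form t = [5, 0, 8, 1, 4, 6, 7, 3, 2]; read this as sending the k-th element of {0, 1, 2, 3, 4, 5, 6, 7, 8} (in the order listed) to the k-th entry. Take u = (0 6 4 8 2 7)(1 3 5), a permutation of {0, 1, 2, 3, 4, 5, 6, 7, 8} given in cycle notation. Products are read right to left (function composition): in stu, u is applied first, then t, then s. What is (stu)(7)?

8

Chase 7: u(7) = 0; t(0) = 5; s(5) = 8. Hence (stu)(7) = 8.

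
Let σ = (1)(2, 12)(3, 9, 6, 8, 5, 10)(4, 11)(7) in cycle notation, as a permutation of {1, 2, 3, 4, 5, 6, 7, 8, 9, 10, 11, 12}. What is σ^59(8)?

8 lies in the 6-cycle (3, 9, 6, 8, 5, 10).
On a 6-cycle, σ^6 is the identity, so σ^59 = σ^5 there (59 ≡ 5 mod 6).
Advancing 5 steps from 8: 8 → 5 → 10 → 3 → 9 → 6.

6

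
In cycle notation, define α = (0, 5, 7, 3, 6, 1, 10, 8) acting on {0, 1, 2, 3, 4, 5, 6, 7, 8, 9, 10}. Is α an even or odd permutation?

odd

The cycle lengths are 8, 1, 1, 1.
A cycle is odd iff its length is even; α has 1 even-length cycle, so sgn(α) = (−1)^1 and α is odd.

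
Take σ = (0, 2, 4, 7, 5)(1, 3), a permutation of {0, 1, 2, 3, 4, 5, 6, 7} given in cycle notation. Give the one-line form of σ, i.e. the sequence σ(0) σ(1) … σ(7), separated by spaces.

Each element maps to the next entry in its cycle (wrapping to the front): 0→2, 1→3, 2→4, 3→1, 4→7, 5→0, 6→6, 7→5.
Listing these in domain order gives 2 3 4 1 7 0 6 5.

2 3 4 1 7 0 6 5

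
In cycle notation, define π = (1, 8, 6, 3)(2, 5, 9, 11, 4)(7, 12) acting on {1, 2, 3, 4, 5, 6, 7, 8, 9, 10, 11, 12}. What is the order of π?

20

The disjoint cycles have lengths 5, 4, 2, 1.
Since disjoint cycles commute, ord(π) = lcm(5, 4, 2) = 20.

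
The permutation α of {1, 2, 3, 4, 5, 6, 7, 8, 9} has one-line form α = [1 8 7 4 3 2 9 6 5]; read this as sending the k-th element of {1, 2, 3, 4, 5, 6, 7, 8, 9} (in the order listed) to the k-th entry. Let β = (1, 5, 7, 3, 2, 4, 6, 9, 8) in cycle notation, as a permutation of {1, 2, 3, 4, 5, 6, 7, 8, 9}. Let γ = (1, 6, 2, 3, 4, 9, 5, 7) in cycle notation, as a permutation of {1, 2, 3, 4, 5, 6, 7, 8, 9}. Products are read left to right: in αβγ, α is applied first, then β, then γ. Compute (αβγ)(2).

(αβγ)(2) = γ(β(α(2))). α(2) = 8, then β(8) = 1, then γ(1) = 6, so the result is 6.

6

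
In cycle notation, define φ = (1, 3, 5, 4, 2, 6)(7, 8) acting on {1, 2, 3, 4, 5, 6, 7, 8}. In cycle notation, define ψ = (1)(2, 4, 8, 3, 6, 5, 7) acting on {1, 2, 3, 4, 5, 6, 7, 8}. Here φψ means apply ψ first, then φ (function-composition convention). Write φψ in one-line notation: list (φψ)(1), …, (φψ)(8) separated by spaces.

Chase each element through ψ then φ: 1 → 1 → 3; 2 → 4 → 2; 3 → 6 → 1; 4 → 8 → 7; 5 → 7 → 8; 6 → 5 → 4; 7 → 2 → 6; 8 → 3 → 5.
So φψ in one-line form is 3 2 1 7 8 4 6 5.

3 2 1 7 8 4 6 5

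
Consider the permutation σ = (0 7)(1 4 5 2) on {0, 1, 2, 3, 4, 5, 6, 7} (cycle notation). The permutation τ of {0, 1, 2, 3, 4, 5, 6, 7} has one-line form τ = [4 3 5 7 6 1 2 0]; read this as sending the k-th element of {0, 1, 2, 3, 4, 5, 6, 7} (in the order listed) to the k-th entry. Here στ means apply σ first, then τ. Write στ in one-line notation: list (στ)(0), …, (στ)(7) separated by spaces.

0 6 3 7 1 5 2 4

(στ)(x) = τ(σ(x)). Computing each image: τ(σ(0)) = τ(7) = 0, τ(σ(1)) = τ(4) = 6, τ(σ(2)) = τ(1) = 3, τ(σ(3)) = τ(3) = 7, τ(σ(4)) = τ(5) = 1, τ(σ(5)) = τ(2) = 5, τ(σ(6)) = τ(6) = 2, τ(σ(7)) = τ(0) = 4.
Hence στ = [0 6 3 7 1 5 2 4].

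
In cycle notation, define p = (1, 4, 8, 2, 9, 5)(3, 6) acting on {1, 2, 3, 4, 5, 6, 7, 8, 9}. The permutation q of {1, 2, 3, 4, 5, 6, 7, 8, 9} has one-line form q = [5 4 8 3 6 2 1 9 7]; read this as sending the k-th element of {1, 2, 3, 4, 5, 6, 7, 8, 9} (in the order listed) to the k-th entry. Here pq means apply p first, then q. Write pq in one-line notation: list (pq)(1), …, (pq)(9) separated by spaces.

3 7 2 9 5 8 1 4 6

(pq)(x) = q(p(x)). Computing each image: q(p(1)) = q(4) = 3, q(p(2)) = q(9) = 7, q(p(3)) = q(6) = 2, q(p(4)) = q(8) = 9, q(p(5)) = q(1) = 5, q(p(6)) = q(3) = 8, q(p(7)) = q(7) = 1, q(p(8)) = q(2) = 4, q(p(9)) = q(5) = 6.
Hence pq = [3 7 2 9 5 8 1 4 6].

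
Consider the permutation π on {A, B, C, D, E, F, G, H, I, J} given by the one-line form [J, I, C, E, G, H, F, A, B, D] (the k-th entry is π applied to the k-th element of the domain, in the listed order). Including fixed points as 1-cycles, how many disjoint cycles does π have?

3

The cycle decomposition is (A, J, D, E, G, F, H)(B, I)(C), which has 3 cycles (counting 1-cycles).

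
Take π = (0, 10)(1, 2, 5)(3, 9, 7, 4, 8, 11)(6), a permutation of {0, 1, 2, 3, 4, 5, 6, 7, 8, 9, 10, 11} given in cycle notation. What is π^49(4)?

4 lies in the 6-cycle (3, 9, 7, 4, 8, 11).
Powers repeat with period 6 on this cycle, and 49 mod 6 = 1, so π^49(4) = π^1(4).
Advancing 1 step from 4: 4 → 8.

8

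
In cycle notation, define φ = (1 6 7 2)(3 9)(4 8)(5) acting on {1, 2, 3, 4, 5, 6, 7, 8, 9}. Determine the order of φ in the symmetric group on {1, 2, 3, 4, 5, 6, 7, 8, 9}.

4

The disjoint cycles have lengths 4, 2, 2, 1.
Since disjoint cycles commute, ord(φ) = lcm(4, 2, 2) = 4.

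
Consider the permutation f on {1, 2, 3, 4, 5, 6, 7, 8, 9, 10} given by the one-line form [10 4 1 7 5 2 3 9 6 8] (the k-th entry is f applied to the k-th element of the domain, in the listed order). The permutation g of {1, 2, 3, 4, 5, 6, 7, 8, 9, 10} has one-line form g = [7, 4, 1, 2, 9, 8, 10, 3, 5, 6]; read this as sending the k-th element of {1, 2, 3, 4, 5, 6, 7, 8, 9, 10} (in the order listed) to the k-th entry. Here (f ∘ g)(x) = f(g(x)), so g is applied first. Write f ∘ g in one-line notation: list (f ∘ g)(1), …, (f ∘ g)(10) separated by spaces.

3 7 10 4 6 9 8 1 5 2

Chase each element through g then f: 1 → 7 → 3; 2 → 4 → 7; 3 → 1 → 10; 4 → 2 → 4; 5 → 9 → 6; 6 → 8 → 9; 7 → 10 → 8; 8 → 3 → 1; 9 → 5 → 5; 10 → 6 → 2.
Collecting the images, f ∘ g = [3 7 10 4 6 9 8 1 5 2].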